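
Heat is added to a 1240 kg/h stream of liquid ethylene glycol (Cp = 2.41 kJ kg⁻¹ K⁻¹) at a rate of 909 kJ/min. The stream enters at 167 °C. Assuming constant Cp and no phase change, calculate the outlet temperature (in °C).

T_out = 185 °C

Q = 909 kJ/min = 54540 kJ/h
ΔT = Q/(ṁ·Cp) = 54540/(1240×2.41) = 18.251 K
T_out = 167 + 18.251 = 185.25 °C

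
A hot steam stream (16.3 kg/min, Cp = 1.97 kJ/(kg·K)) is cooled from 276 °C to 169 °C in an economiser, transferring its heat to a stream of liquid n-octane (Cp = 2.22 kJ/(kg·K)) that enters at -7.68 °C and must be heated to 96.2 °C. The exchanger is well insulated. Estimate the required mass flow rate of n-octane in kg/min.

Heat released by hot stream: Q = 16.3 × 1.97 × (276 − 169) = 3435.9 kJ/min
Energy balance on cold side (adiabatic exchanger): Q = ṁ_c·Cp_c·(T_c,out − T_c,in)
ṁ_c = 3435.9 / [2.22 × (96.2 − -7.68)] = 14.899 kg/min

ṁ_c = 14.9 kg/min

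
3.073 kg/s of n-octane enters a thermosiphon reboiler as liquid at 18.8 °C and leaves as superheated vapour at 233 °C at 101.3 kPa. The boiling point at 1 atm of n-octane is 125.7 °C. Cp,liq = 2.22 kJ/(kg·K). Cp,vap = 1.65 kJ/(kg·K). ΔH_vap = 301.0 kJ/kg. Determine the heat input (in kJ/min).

liquid 18.8→125.7 °C: 237.32 kJ/kg
vaporisation at 125.7 °C: 301 kJ/kg
vapour 125.7→233 °C: 177.04 kJ/kg
Δh = 237.32 + 301 + 177.04 = 715.36 kJ/kg
Q = ṁ·Δh = 3.073 kg/s × 715.36 kJ/kg = 2198.3 kJ/s
|Q| = 2198.3 kW = 131900 kJ/min

Q = 132000 kJ/min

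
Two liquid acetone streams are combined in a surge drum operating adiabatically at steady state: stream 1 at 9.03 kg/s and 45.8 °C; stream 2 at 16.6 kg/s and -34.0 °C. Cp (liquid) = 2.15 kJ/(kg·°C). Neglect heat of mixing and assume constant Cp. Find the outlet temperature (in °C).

No heat crosses the boundary, so H_out = H_in.
T_out = Σ ṁᵢCp,ᵢTᵢ / Σ ṁᵢCp,ᵢ
      = -324.28 / 55.105 = -5.8847 °C

T_out = -5.88 °C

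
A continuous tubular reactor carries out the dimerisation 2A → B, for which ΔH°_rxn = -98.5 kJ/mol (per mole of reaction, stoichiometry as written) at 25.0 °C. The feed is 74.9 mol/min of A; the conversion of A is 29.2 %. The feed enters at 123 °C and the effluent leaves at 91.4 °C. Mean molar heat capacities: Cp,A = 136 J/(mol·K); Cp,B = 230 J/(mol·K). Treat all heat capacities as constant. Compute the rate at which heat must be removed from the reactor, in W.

Extent of reaction ξ = 0.292 × 74.9 / 2 = 10.935 mol/min
Reaction term: ξ·ΔH°_rxn = 10.935 × -98.5 = -1077.1 kJ/min
Sensible, feed 123→25 °C: -998.27 kJ/min
Outlet flows (mol/min): A 53.029, B 10.935
Sensible, products 25→91.4 °C: 645.88 kJ/min
Q = ΔH = -1429.5 kJ/min = -23.825 kW
Heat removed = 23825 W

Q_out = 23800 W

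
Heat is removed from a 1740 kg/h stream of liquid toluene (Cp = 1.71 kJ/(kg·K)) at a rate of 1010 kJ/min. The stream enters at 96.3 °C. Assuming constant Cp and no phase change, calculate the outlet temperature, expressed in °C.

Q = 1010 kJ/min = 60600 kJ/h
ΔT = Q/(ṁ·Cp) = 60600/(1740×1.71) = 20.367 K
T_out = 96.3 − 20.367 = 75.933 °C

T_out = 75.9 °C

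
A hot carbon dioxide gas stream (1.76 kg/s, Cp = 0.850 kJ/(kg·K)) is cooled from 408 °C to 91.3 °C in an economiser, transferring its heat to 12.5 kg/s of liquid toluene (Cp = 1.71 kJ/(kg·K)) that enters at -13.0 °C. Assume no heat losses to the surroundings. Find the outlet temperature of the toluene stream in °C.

T_c,out = 9.17 °C

Heat released by hot stream: Q = 1.76 × 0.850 × (408 − 91.3) = 473.78 kJ/s
Energy balance on cold side (adiabatic exchanger): Q = ṁ_c·Cp_c·(T_c,out − T_c,in)
T_c,out = -13.0 + 473.78/(12.5 × 1.71) = 9.1653 °C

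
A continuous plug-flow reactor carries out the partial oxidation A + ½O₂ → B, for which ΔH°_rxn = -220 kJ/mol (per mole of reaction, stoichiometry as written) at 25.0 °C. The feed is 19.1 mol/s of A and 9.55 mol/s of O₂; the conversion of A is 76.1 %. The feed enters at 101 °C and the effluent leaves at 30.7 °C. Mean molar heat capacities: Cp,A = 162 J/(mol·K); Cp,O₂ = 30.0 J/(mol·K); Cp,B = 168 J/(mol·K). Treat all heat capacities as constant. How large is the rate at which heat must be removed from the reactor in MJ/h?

Q_out = 12400 MJ/h

Extent of reaction ξ = 0.761 × 19.1 = 14.535 mol/s
Reaction term: ξ·ΔH°_rxn = 14.535 × -220 = -3197.7 kJ/s
Sensible, feed 101→25 °C: -256.93 kJ/s
Outlet flows (mol/s): A 4.5649, O₂ 2.2824, B 14.535
Sensible, products 25→30.7 °C: 18.524 kJ/s
Q = ΔH = -3436.1 kJ/s = -3436.1 kW
Heat removed = 12370 MJ/h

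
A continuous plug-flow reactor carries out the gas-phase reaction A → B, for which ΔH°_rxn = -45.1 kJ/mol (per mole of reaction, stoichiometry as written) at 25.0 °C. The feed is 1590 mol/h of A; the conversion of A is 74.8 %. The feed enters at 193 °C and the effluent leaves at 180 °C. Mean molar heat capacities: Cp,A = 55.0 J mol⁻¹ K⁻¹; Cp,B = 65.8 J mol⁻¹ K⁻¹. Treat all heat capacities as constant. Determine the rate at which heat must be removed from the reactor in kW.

Extent of reaction ξ = 0.748 × 1590 = 1189.3 mol/h
Reaction term: ξ·ΔH°_rxn = 1189.3 × -45.1 = -53638 kJ/h
Sensible, feed 193→25 °C: -14692 kJ/h
Outlet flows (mol/h): A 400.68, B 1189.3
Sensible, products 25→180 °C: 15546 kJ/h
Q = ΔH = -52784 kJ/h = -14.662 kW
Heat removed = 14.662 kW

Q_out = 14.7 kW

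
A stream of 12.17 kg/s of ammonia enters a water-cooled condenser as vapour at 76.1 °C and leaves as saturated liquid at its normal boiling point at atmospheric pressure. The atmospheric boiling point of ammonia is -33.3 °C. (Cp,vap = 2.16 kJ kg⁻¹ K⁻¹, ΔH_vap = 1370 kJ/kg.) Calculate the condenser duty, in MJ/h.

vapour 76.1→-33.3 °C: -236.3 kJ/kg
condensation at -33.3 °C: -1370 kJ/kg
Δh = -236.3 + -1370 = -1606.3 kJ/kg
Q = ṁ·Δh = 12.17 kg/s × -1606.3 kJ/kg = -19549 kJ/s
|Q| = 19549 kW = 70375 MJ/h

Q_c = 70400 MJ/h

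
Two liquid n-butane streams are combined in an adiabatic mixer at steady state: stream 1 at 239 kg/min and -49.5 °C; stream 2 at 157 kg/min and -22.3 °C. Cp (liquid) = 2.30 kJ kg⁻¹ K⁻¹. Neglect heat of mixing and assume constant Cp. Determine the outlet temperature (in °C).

Energy balance with Q = 0: Σ ṁᵢCp,ᵢ(T_out − Tᵢ) = 0
T_out = Σ ṁᵢCp,ᵢTᵢ / Σ ṁᵢCp,ᵢ
      = -35263 / 910.8 = -38.716 °C

T_out = -38.7 °C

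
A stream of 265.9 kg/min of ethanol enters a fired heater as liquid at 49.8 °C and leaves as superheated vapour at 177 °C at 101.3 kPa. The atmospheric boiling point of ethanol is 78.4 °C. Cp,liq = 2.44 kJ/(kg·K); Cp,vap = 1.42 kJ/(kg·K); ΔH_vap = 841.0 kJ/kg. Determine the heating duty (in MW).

Q = 4.66 MW

liquid 49.8→78.4 °C: 69.784 kJ/kg
vaporisation at 78.4 °C: 841 kJ/kg
vapour 78.4→177 °C: 140.01 kJ/kg
Δh = 69.784 + 841 + 140.01 = 1050.8 kJ/kg
Q = ṁ·Δh = 265.9 kg/min × 1050.8 kJ/kg = 279410 kJ/min
|Q| = 4656.8 kW = 4.6568 MW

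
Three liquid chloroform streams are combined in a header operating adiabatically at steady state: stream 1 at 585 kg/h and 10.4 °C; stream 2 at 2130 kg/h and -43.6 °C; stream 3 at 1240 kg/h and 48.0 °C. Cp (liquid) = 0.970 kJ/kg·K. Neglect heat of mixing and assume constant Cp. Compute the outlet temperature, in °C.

Adiabatic, steady state ⇒ Σ ṁᵢCp,ᵢ(T_out − Tᵢ) = 0
T_out = Σ ṁᵢCp,ᵢTᵢ / Σ ṁᵢCp,ᵢ
      = -26446 / 3836.3 = -6.8936 °C

T_out = -6.89 °C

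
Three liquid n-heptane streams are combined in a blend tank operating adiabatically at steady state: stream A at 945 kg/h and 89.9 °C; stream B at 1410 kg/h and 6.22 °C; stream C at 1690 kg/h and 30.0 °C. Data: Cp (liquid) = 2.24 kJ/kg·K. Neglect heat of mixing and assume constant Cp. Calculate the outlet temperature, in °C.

T_out = 35.7 °C

Adiabatic, steady state ⇒ Σ ṁᵢCp,ᵢ(T_out − Tᵢ) = 0
Σ ṁᵢCp,ᵢTᵢ = 945×2.24×89.9 + 1410×2.24×6.22 + 1690×2.24×30.0 = 323510
Σ ṁᵢCp,ᵢ = 945×2.24 + 1410×2.24 + 1690×2.24 = 9060.8
T_out = 323510 / 9060.8 = 35.705 °C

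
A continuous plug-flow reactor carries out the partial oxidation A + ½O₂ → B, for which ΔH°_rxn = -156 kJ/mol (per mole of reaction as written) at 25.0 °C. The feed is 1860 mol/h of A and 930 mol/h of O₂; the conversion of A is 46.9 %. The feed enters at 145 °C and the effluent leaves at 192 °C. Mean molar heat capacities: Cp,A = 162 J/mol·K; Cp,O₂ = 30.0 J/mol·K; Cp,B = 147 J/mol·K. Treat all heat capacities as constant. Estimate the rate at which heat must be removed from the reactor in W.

Extent of reaction ξ = 0.469 × 1860 = 872.34 mol/h
Reaction term: ξ·ΔH°_rxn = 872.34 × -156 = -136090 kJ/h
Sensible, feed 145→25 °C: -39506 kJ/h
Outlet flows (mol/h): A 987.66, O₂ 493.83, B 872.34
Sensible, products 25→192 °C: 50609 kJ/h
Q = ΔH = -124980 kJ/h = -34.717 kW
Heat removed = 34717 W

Q_out = 34700 W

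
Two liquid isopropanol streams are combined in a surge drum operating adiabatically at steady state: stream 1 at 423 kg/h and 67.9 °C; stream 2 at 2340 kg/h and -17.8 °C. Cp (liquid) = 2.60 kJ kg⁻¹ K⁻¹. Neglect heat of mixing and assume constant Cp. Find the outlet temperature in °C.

Adiabatic, steady state ⇒ Σ ṁᵢCp,ᵢ(T_out − Tᵢ) = 0
T_out = Σ ṁᵢCp,ᵢTᵢ / Σ ṁᵢCp,ᵢ
      = -33619 / 7183.8 = -4.6798 °C

T_out = -4.68 °C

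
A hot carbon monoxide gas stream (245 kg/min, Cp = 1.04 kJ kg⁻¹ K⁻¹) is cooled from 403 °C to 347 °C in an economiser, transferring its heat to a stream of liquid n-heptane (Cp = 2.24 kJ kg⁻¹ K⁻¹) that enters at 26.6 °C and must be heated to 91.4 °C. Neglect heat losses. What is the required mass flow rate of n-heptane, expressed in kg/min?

Heat released by hot stream: Q = 245 × 1.04 × (403 − 347) = 14269 kJ/min
Energy balance on cold side (adiabatic exchanger): Q = ṁ_c·Cp_c·(T_c,out − T_c,in)
ṁ_c = 14269 / [2.24 × (91.4 − 26.6)] = 98.302 kg/min

ṁ_c = 98.3 kg/min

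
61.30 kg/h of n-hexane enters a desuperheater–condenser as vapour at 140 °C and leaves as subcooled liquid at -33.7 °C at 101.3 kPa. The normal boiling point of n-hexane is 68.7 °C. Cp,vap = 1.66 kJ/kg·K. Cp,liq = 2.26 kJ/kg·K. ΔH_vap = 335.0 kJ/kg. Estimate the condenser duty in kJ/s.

Q_c = 11.7 kJ/s

vapour 140→68.7 °C: -118.36 kJ/kg
condensation at 68.7 °C: -335 kJ/kg
liquid 68.7→-33.7 °C: -231.42 kJ/kg
Δh = -118.36 + -335 + -231.42 = -684.78 kJ/kg
Q = ṁ·Δh = 61.30 kg/h × -684.78 kJ/kg = -41977 kJ/h
|Q| = 11.66 kW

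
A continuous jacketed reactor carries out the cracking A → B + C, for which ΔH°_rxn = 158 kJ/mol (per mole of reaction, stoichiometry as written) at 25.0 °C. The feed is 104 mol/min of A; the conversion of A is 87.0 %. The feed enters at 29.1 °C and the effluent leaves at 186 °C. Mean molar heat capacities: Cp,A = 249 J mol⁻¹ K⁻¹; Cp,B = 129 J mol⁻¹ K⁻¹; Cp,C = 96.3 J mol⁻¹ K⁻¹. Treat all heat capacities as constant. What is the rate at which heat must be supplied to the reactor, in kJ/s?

Q_in = 300 kJ/s

Extent of reaction ξ = 0.870 × 104 = 90.48 mol/min
Reaction term: ξ·ΔH°_rxn = 90.48 × 158 = 14296 kJ/min
Sensible, feed 29.1→25 °C: -106.17 kJ/min
Outlet flows (mol/min): A 13.52, B 90.48, C 90.48
Sensible, products 25→186 °C: 3824 kJ/min
Q = ΔH = 18014 kJ/min = 300.23 kW
Heat supplied = 300.23 kJ/s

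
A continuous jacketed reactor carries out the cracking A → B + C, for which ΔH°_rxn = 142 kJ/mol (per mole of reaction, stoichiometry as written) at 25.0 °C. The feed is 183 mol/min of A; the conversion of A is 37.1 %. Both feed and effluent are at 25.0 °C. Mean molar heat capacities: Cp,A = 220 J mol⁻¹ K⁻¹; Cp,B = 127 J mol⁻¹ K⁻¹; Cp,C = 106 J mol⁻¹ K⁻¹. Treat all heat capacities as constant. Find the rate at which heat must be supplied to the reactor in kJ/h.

Q_in = 578000 kJ/h

Extent of reaction ξ = 0.371 × 183 = 67.893 mol/min
Reaction term: ξ·ΔH°_rxn = 67.893 × 142 = 9640.8 kJ/min
Q = ΔH = 9640.8 kJ/min = 160.68 kW
Heat supplied = 578450 kJ/h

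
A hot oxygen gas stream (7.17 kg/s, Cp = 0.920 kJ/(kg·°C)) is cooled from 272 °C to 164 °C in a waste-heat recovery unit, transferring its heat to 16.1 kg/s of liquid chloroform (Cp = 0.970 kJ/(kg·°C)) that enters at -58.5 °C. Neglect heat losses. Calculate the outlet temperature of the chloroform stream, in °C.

Heat released by hot stream: Q = 7.17 × 0.920 × (272 − 164) = 712.41 kJ/s
Energy balance on cold side (adiabatic exchanger): Q = ṁ_c·Cp_c·(T_c,out − T_c,in)
T_c,out = -58.5 + 712.41/(16.1 × 0.970) = -12.882 °C

T_c,out = -12.9 °C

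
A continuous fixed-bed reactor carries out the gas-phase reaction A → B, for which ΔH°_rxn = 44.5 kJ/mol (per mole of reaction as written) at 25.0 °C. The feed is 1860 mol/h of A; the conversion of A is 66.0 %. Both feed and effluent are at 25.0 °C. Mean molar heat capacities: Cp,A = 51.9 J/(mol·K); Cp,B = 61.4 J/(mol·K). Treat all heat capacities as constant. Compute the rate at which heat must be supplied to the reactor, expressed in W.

Extent of reaction ξ = 0.660 × 1860 = 1227.6 mol/h
Reaction term: ξ·ΔH°_rxn = 1227.6 × 44.5 = 54628 kJ/h
Q = ΔH = 54628 kJ/h = 15.175 kW
Heat supplied = 15175 W

Q_in = 15200 W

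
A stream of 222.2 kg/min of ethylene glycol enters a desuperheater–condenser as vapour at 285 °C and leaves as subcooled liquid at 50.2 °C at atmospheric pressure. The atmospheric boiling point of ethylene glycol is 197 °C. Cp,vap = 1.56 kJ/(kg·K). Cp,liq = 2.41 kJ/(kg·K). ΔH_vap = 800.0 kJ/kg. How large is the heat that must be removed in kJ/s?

Q_c = 4780 kJ/s

vapour 285→197 °C: -137.28 kJ/kg
condensation at 197 °C: -800 kJ/kg
liquid 197→50.2 °C: -353.79 kJ/kg
Δh = -137.28 + -800 + -353.79 = -1291.1 kJ/kg
Q = ṁ·Δh = 222.2 kg/min × -1291.1 kJ/kg = -286880 kJ/min
|Q| = 4781.3 kW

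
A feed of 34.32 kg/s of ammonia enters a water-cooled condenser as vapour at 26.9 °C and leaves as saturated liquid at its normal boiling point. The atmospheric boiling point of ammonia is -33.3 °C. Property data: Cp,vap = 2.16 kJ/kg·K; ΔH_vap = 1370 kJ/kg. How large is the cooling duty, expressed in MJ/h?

vapour 26.9→-33.3 °C: -130.03 kJ/kg
condensation at -33.3 °C: -1370 kJ/kg
Δh = -130.03 + -1370 = -1500 kJ/kg
Q = ṁ·Δh = 34.32 kg/s × -1500 kJ/kg = -51481 kJ/s
|Q| = 51481 kW = 185330 MJ/h

Q_c = 185000 MJ/h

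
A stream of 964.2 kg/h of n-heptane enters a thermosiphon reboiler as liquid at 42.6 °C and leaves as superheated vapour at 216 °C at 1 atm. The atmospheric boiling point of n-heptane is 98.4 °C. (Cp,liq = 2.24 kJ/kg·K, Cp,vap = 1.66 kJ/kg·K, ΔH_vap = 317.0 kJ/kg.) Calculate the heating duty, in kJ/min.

Q = 10200 kJ/min

liquid 42.6→98.4 °C: 124.99 kJ/kg
vaporisation at 98.4 °C: 317 kJ/kg
vapour 98.4→216 °C: 195.22 kJ/kg
Δh = 124.99 + 317 + 195.22 = 637.21 kJ/kg
Q = ṁ·Δh = 964.2 kg/h × 637.21 kJ/kg = 614400 kJ/h
|Q| = 170.67 kW = 10240 kJ/min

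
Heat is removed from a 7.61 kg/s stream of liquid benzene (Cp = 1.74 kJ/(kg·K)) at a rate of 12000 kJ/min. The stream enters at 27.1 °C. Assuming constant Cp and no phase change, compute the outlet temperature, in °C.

Q = 12000 kJ/min = 200 kJ/s
ΔT = Q/(ṁ·Cp) = 200/(7.61×1.74) = 15.104 K
T_out = 27.1 − 15.104 = 11.996 °C

T_out = 12.0 °C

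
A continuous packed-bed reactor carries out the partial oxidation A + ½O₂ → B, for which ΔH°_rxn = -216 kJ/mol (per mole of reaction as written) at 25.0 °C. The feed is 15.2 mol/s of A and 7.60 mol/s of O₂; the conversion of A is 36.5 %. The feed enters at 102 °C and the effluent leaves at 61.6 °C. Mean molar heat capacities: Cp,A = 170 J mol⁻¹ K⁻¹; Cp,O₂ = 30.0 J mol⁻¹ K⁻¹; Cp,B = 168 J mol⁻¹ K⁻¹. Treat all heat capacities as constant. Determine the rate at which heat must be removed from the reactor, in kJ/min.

Extent of reaction ξ = 0.365 × 15.2 = 5.548 mol/s
Reaction term: ξ·ΔH°_rxn = 5.548 × -216 = -1198.4 kJ/s
Sensible, feed 102→25 °C: -216.52 kJ/s
Outlet flows (mol/s): A 9.652, O₂ 4.826, B 5.548
Sensible, products 25→61.6 °C: 99.467 kJ/s
Q = ΔH = -1315.4 kJ/s = -1315.4 kW
Heat removed = 78925 kJ/min

Q_out = 78900 kJ/min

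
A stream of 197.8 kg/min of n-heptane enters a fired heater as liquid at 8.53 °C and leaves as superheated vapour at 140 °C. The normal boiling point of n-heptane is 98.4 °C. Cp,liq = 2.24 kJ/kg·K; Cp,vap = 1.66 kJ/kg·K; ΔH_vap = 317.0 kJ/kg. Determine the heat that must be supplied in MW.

Q = 1.94 MW

liquid 8.53→98.4 °C: 201.31 kJ/kg
vaporisation at 98.4 °C: 317 kJ/kg
vapour 98.4→140 °C: 69.056 kJ/kg
Δh = 201.31 + 317 + 69.056 = 587.36 kJ/kg
Q = ṁ·Δh = 197.8 kg/min × 587.36 kJ/kg = 116180 kJ/min
|Q| = 1936.3 kW = 1.9363 MW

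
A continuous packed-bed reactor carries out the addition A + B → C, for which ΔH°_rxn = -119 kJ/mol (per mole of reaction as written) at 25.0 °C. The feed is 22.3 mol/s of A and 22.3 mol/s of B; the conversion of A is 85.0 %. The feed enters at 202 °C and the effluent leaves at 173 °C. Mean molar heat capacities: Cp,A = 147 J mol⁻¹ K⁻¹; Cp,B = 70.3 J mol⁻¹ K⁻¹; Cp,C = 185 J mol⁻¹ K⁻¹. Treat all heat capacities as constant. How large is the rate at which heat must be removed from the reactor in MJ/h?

Q_out = 8950 MJ/h

Extent of reaction ξ = 0.850 × 22.3 = 18.955 mol/s
Reaction term: ξ·ΔH°_rxn = 18.955 × -119 = -2255.6 kJ/s
Sensible, feed 202→25 °C: -857.7 kJ/s
Outlet flows (mol/s): A 3.345, B 3.345, C 18.955
Sensible, products 25→173 °C: 626.56 kJ/s
Q = ΔH = -2486.8 kJ/s = -2486.8 kW
Heat removed = 8952.4 MJ/h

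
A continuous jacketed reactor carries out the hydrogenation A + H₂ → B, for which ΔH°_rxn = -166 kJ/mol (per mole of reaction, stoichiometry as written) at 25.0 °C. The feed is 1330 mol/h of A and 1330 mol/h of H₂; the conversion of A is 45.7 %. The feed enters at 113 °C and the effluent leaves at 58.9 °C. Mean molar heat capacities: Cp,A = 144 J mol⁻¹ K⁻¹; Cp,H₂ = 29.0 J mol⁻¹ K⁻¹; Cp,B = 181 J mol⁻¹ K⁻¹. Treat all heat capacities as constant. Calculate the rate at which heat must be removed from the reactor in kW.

Q_out = 31.4 kW

Extent of reaction ξ = 0.457 × 1330 = 607.81 mol/h
Reaction term: ξ·ΔH°_rxn = 607.81 × -166 = -100900 kJ/h
Sensible, feed 113→25 °C: -20248 kJ/h
Outlet flows (mol/h): A 722.19, H₂ 722.19, B 607.81
Sensible, products 25→58.9 °C: 7964.9 kJ/h
Q = ΔH = -113180 kJ/h = -31.439 kW
Heat removed = 31.439 kW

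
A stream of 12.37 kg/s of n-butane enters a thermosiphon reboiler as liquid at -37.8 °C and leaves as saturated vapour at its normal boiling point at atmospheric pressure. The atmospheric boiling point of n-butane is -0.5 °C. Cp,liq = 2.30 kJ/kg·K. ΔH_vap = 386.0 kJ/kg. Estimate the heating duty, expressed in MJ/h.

liquid -37.8→-0.5 °C: 85.79 kJ/kg
vaporisation at -0.5 °C: 386 kJ/kg
Δh = 85.79 + 386 = 471.79 kJ/kg
Q = ṁ·Δh = 12.37 kg/s × 471.79 kJ/kg = 5836 kJ/s
|Q| = 5836 kW = 21010 MJ/h

Q = 21000 MJ/h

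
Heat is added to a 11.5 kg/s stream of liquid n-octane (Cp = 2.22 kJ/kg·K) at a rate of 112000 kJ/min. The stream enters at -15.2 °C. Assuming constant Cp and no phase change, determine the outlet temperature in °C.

Q = 112000 kJ/min = 1866.7 kJ/s
ΔT = Q/(ṁ·Cp) = 1866.7/(11.5×2.22) = 73.117 K
T_out = -15.2 + 73.117 = 57.917 °C

T_out = 57.9 °C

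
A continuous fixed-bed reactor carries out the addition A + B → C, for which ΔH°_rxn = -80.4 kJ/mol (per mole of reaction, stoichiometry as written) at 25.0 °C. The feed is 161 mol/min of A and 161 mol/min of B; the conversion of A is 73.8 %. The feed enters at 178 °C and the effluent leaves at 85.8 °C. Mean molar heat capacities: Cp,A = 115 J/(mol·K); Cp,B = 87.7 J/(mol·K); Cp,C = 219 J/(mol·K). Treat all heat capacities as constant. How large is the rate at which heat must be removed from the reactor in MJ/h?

Q_out = 747 MJ/h

Extent of reaction ξ = 0.738 × 161 = 118.82 mol/min
Reaction term: ξ·ΔH°_rxn = 118.82 × -80.4 = -9553 kJ/min
Sensible, feed 178→25 °C: -4993.1 kJ/min
Outlet flows (mol/min): A 42.182, B 42.182, C 118.82
Sensible, products 25→85.8 °C: 2101.9 kJ/min
Q = ΔH = -12444 kJ/min = -207.4 kW
Heat removed = 746.65 MJ/h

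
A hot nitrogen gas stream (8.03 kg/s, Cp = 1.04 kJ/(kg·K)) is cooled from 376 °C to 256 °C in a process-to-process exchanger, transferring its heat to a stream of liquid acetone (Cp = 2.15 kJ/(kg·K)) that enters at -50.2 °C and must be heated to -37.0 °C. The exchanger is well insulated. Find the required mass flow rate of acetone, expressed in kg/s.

Heat released by hot stream: Q = 8.03 × 1.04 × (376 − 256) = 1002.1 kJ/s
Energy balance on cold side (adiabatic exchanger): Q = ṁ_c·Cp_c·(T_c,out − T_c,in)
ṁ_c = 1002.1 / [2.15 × (-37.0 − -50.2)] = 35.312 kg/s

ṁ_c = 35.3 kg/s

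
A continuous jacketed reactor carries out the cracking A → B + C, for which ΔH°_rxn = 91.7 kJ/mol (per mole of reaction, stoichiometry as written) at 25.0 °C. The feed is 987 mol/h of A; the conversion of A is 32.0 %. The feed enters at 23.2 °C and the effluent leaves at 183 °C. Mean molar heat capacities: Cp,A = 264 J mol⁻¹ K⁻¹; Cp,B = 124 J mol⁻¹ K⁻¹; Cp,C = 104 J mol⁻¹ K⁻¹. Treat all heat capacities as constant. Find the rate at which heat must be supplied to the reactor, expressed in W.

Extent of reaction ξ = 0.320 × 987 = 315.84 mol/h
Reaction term: ξ·ΔH°_rxn = 315.84 × 91.7 = 28963 kJ/h
Sensible, feed 23.2→25 °C: 469.02 kJ/h
Outlet flows (mol/h): A 671.16, B 315.84, C 315.84
Sensible, products 25→183 °C: 39373 kJ/h
Q = ΔH = 68805 kJ/h = 19.112 kW
Heat supplied = 19112 W

Q_in = 19100 W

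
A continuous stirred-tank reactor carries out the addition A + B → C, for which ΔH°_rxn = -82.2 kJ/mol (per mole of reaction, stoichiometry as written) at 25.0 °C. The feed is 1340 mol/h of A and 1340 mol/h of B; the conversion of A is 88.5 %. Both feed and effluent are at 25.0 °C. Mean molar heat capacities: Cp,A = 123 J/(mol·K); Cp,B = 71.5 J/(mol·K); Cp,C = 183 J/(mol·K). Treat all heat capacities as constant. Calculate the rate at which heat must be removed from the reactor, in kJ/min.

Extent of reaction ξ = 0.885 × 1340 = 1185.9 mol/h
Reaction term: ξ·ΔH°_rxn = 1185.9 × -82.2 = -97481 kJ/h
Q = ΔH = -97481 kJ/h = -27.078 kW
Heat removed = 1624.7 kJ/min

Q_out = 1620 kJ/min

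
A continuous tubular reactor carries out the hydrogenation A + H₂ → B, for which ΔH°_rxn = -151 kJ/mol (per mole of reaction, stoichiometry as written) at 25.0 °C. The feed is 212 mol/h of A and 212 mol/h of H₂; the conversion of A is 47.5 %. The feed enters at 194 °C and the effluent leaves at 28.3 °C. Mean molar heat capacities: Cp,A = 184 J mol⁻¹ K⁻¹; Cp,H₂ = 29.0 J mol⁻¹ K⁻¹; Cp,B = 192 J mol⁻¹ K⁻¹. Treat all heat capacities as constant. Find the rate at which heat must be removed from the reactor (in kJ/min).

Q_out = 378 kJ/min

Extent of reaction ξ = 0.475 × 212 = 100.7 mol/h
Reaction term: ξ·ΔH°_rxn = 100.7 × -151 = -15206 kJ/h
Sensible, feed 194→25 °C: -7631.4 kJ/h
Outlet flows (mol/h): A 111.3, H₂ 111.3, B 100.7
Sensible, products 25→28.3 °C: 142.04 kJ/h
Q = ΔH = -22695 kJ/h = -6.3042 kW
Heat removed = 378.25 kJ/min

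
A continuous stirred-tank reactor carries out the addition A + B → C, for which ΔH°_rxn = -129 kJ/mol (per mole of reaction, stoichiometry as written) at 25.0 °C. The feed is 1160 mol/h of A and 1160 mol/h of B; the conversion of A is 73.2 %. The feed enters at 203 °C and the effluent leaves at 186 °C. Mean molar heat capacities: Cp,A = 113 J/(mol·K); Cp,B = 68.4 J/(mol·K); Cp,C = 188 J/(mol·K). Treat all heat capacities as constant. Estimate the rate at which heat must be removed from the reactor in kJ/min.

Extent of reaction ξ = 0.732 × 1160 = 849.12 mol/h
Reaction term: ξ·ΔH°_rxn = 849.12 × -129 = -109540 kJ/h
Sensible, feed 203→25 °C: -37455 kJ/h
Outlet flows (mol/h): A 310.88, B 310.88, C 849.12
Sensible, products 25→186 °C: 34781 kJ/h
Q = ΔH = -112210 kJ/h = -31.17 kW
Heat removed = 1870.2 kJ/min

Q_out = 1870 kJ/min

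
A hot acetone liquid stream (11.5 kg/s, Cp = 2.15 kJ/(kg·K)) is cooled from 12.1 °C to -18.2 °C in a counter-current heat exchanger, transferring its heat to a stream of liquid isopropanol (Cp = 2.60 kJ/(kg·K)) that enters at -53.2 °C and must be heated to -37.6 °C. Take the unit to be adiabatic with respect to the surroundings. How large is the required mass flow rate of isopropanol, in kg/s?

Heat released by hot stream: Q = 11.5 × 2.15 × (12.1 − -18.2) = 749.17 kJ/s
Energy balance on cold side (adiabatic exchanger): Q = ṁ_c·Cp_c·(T_c,out − T_c,in)
ṁ_c = 749.17 / [2.60 × (-37.6 − -53.2)] = 18.471 kg/s

ṁ_c = 18.5 kg/s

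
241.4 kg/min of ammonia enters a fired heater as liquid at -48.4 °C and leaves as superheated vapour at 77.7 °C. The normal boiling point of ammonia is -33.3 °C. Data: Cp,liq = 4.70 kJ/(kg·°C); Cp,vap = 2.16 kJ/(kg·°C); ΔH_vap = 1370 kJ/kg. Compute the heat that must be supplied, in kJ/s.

liquid -48.4→-33.3 °C: 70.97 kJ/kg
vaporisation at -33.3 °C: 1370 kJ/kg
vapour -33.3→77.7 °C: 239.76 kJ/kg
Δh = 70.97 + 1370 + 239.76 = 1680.7 kJ/kg
Q = ṁ·Δh = 241.4 kg/min × 1680.7 kJ/kg = 405730 kJ/min
|Q| = 6762.1 kW

Q = 6760 kJ/s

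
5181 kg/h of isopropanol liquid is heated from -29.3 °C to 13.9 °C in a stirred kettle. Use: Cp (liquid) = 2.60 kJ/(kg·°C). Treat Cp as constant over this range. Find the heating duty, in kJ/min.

Q = 9700 kJ/min

Q = ṁ·Cp·ΔT = 5181 × 2.60 × (13.9 − -29.3) = 581930 kJ/h
Converting: 581930 / 3600 s = 161.65 kW
Heating duty = 9698.8 kJ/min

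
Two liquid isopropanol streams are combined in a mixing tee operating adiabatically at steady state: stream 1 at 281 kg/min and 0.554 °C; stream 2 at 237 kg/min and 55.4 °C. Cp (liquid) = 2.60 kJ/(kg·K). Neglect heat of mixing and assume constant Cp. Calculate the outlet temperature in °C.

T_out = 25.6 °C

Energy balance with Q = 0: Σ ṁᵢCp,ᵢ(T_out − Tᵢ) = 0
Σ ṁᵢCp,ᵢTᵢ = 281×2.60×0.554 + 237×2.60×55.4 = 34542
Σ ṁᵢCp,ᵢ = 281×2.60 + 237×2.60 = 1346.8
T_out = 34542 / 1346.8 = 25.648 °C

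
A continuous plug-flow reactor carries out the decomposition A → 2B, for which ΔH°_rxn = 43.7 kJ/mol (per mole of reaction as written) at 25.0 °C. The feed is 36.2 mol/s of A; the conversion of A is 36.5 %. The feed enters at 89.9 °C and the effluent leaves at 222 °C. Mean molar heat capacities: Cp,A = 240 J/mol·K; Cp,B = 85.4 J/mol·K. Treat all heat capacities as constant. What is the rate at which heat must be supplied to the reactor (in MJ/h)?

Q_in = 5560 MJ/h

Extent of reaction ξ = 0.365 × 36.2 = 13.213 mol/s
Reaction term: ξ·ΔH°_rxn = 13.213 × 43.7 = 577.41 kJ/s
Sensible, feed 89.9→25 °C: -563.85 kJ/s
Outlet flows (mol/s): A 22.987, B 26.426
Sensible, products 25→222 °C: 1531.4 kJ/s
Q = ΔH = 1545 kJ/s = 1545 kW
Heat supplied = 5561.9 MJ/h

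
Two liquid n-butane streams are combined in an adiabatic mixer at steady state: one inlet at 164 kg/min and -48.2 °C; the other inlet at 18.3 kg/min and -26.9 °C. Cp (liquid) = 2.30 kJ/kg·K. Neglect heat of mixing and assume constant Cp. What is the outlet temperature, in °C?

No heat crosses the boundary, so H_out = H_in.
Σ ṁᵢCp,ᵢTᵢ = 164×2.30×-48.2 + 18.3×2.30×-26.9 = -19313
Σ ṁᵢCp,ᵢ = 164×2.30 + 18.3×2.30 = 419.29
T_out = -19313 / 419.29 = -46.062 °C

T_out = -46.1 °C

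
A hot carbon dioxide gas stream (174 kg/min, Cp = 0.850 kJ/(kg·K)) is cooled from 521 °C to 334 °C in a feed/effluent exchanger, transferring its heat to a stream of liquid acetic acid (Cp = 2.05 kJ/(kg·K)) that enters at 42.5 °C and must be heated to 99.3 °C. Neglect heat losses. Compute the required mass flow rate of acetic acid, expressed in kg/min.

ṁ_c = 238 kg/min

Heat released by hot stream: Q = 174 × 0.850 × (521 − 334) = 27657 kJ/min
Energy balance on cold side (adiabatic exchanger): Q = ṁ_c·Cp_c·(T_c,out − T_c,in)
ṁ_c = 27657 / [2.05 × (99.3 − 42.5)] = 237.52 kg/min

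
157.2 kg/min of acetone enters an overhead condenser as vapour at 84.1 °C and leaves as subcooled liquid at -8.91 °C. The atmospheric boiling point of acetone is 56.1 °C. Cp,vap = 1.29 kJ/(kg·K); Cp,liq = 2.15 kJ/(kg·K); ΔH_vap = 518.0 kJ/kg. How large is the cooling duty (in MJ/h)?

vapour 84.1→56.1 °C: -36.12 kJ/kg
condensation at 56.1 °C: -518 kJ/kg
liquid 56.1→-8.91 °C: -139.77 kJ/kg
Δh = -36.12 + -518 + -139.77 = -693.89 kJ/kg
Q = ṁ·Δh = 157.2 kg/min × -693.89 kJ/kg = -109080 kJ/min
|Q| = 1818 kW = 6544.8 MJ/h

Q_c = 6540 MJ/h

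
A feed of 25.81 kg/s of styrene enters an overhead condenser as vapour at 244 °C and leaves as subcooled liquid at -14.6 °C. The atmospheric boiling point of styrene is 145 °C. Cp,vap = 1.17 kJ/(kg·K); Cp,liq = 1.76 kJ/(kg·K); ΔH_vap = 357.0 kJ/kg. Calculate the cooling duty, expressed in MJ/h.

Q_c = 70000 MJ/h

vapour 244→145 °C: -115.83 kJ/kg
condensation at 145 °C: -357 kJ/kg
liquid 145→-14.6 °C: -280.9 kJ/kg
Δh = -115.83 + -357 + -280.9 = -753.73 kJ/kg
Q = ṁ·Δh = 25.81 kg/s × -753.73 kJ/kg = -19454 kJ/s
|Q| = 19454 kW = 70033 MJ/h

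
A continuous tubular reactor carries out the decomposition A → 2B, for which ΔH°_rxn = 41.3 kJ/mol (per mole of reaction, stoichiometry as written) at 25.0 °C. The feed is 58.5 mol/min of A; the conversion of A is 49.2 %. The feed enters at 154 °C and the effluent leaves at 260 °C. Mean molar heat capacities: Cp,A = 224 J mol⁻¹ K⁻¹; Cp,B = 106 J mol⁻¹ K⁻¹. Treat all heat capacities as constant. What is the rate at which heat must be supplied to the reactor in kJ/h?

Extent of reaction ξ = 0.492 × 58.5 = 28.782 mol/min
Reaction term: ξ·ΔH°_rxn = 28.782 × 41.3 = 1188.7 kJ/min
Sensible, feed 154→25 °C: -1690.4 kJ/min
Outlet flows (mol/min): A 29.718, B 57.564
Sensible, products 25→260 °C: 2998.3 kJ/min
Q = ΔH = 2496.6 kJ/min = 41.609 kW
Heat supplied = 149790 kJ/h

Q_in = 150000 kJ/h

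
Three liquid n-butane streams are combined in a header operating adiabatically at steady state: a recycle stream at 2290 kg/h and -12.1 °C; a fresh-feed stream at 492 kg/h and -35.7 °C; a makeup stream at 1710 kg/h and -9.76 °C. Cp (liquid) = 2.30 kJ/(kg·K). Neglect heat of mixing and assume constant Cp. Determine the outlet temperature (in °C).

T_out = -13.8 °C

No heat crosses the boundary, so H_out = H_in.
Σ ṁᵢCp,ᵢTᵢ = 2290×2.30×-12.1 + 492×2.30×-35.7 + 1710×2.30×-9.76 = -142510
Σ ṁᵢCp,ᵢ = 2290×2.30 + 492×2.30 + 1710×2.30 = 10332
T_out = -142510 / 10332 = -13.794 °C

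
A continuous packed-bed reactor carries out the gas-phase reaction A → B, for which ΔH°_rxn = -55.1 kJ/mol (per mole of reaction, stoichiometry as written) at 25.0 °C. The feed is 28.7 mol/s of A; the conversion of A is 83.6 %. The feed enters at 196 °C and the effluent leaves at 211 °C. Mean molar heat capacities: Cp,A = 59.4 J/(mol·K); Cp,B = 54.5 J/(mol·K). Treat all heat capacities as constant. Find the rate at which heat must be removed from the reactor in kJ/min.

Q_out = 79100 kJ/min

Extent of reaction ξ = 0.836 × 28.7 = 23.993 mol/s
Reaction term: ξ·ΔH°_rxn = 23.993 × -55.1 = -1322 kJ/s
Sensible, feed 196→25 °C: -291.52 kJ/s
Outlet flows (mol/s): A 4.7068, B 23.993
Sensible, products 25→211 °C: 295.22 kJ/s
Q = ΔH = -1318.3 kJ/s = -1318.3 kW
Heat removed = 79099 kJ/min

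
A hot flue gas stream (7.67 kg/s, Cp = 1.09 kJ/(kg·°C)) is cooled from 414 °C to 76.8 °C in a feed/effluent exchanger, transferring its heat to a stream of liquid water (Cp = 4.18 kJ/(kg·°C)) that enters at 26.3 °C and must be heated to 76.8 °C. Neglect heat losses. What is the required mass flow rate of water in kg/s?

Heat released by hot stream: Q = 7.67 × 1.09 × (414 − 76.8) = 2819.1 kJ/s
Energy balance on cold side (adiabatic exchanger): Q = ṁ_c·Cp_c·(T_c,out − T_c,in)
ṁ_c = 2819.1 / [4.18 × (76.8 − 26.3)] = 13.355 kg/s

ṁ_c = 13.4 kg/s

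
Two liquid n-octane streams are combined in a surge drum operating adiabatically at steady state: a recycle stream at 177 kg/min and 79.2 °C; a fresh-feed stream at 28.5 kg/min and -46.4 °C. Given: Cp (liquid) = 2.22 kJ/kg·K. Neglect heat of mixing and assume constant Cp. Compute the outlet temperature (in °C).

T_out = 61.8 °C

Adiabatic, steady state ⇒ Σ ṁᵢCp,ᵢ(T_out − Tᵢ) = 0
Σ ṁᵢCp,ᵢTᵢ = 177×2.22×79.2 + 28.5×2.22×-46.4 = 28185
Σ ṁᵢCp,ᵢ = 177×2.22 + 28.5×2.22 = 456.21
T_out = 28185 / 456.21 = 61.781 °C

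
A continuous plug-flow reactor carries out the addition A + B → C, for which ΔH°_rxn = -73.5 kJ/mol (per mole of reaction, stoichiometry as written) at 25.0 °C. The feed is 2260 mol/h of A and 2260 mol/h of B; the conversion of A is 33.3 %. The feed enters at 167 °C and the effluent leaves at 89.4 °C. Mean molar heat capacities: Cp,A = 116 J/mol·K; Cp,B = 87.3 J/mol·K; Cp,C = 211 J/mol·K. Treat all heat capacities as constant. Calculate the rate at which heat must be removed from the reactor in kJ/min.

Q_out = 1510 kJ/min

Extent of reaction ξ = 0.333 × 2260 = 752.58 mol/h
Reaction term: ξ·ΔH°_rxn = 752.58 × -73.5 = -55315 kJ/h
Sensible, feed 167→25 °C: -65243 kJ/h
Outlet flows (mol/h): A 1507.4, B 1507.4, C 752.58
Sensible, products 25→89.4 °C: 29962 kJ/h
Q = ΔH = -90595 kJ/h = -25.165 kW
Heat removed = 1509.9 kJ/min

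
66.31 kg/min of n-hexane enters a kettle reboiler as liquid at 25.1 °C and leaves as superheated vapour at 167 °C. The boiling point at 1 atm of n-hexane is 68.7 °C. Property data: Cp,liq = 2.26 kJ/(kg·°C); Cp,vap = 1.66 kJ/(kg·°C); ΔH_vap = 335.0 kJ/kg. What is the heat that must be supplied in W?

Q = 659000 W

liquid 25.1→68.7 °C: 98.536 kJ/kg
vaporisation at 68.7 °C: 335 kJ/kg
vapour 68.7→167 °C: 163.18 kJ/kg
Δh = 98.536 + 335 + 163.18 = 596.71 kJ/kg
Q = ṁ·Δh = 66.31 kg/min × 596.71 kJ/kg = 39568 kJ/min
|Q| = 659.47 kW = 659470 W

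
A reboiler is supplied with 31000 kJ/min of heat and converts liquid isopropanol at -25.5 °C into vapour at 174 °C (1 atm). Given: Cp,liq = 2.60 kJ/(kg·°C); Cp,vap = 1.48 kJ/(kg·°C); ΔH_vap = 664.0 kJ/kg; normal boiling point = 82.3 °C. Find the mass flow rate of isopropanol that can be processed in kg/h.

ṁ = 1720 kg/h

Δh = 2.60×(82.3−-25.5) + 664.0 + 1.48×(174−82.3) = 1080 kJ/kg
Q = 31000 kJ/min = 516.67 kJ/s = 1.86e+06 kJ/h
ṁ = Q/Δh = 1.86e+06 / 1080 = 1722.2 kg/h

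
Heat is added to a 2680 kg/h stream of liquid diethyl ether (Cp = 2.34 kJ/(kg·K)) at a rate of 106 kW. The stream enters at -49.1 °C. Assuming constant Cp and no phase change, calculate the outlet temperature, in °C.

T_out = 11.7 °C

Q = 106 kW = 381600 kJ/h
ΔT = Q/(ṁ·Cp) = 381600/(2680×2.34) = 60.85 K
T_out = -49.1 + 60.85 = 11.75 °C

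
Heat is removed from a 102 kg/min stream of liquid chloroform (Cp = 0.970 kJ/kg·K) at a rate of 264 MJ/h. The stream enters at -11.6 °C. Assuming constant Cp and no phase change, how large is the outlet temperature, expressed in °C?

T_out = -56.1 °C

Q = 264 MJ/h = 4400 kJ/min
ΔT = Q/(ṁ·Cp) = 4400/(102×0.970) = 44.471 K
T_out = -11.6 − 44.471 = -56.071 °C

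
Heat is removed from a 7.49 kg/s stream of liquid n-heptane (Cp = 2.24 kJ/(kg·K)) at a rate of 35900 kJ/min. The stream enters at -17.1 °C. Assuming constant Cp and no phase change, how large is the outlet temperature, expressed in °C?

Q = 35900 kJ/min = 598.33 kJ/s
ΔT = Q/(ṁ·Cp) = 598.33/(7.49×2.24) = 35.663 K
T_out = -17.1 − 35.663 = -52.763 °C

T_out = -52.8 °C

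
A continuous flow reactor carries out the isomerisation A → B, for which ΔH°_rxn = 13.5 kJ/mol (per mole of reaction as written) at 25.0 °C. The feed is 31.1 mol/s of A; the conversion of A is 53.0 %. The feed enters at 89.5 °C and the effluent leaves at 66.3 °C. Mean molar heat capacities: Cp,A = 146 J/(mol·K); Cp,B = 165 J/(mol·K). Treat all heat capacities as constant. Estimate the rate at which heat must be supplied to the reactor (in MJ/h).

Q_in = 468 MJ/h

Extent of reaction ξ = 0.530 × 31.1 = 16.483 mol/s
Reaction term: ξ·ΔH°_rxn = 16.483 × 13.5 = 222.52 kJ/s
Sensible, feed 89.5→25 °C: -292.87 kJ/s
Outlet flows (mol/s): A 14.617, B 16.483
Sensible, products 25→66.3 °C: 200.46 kJ/s
Q = ΔH = 130.11 kJ/s = 130.11 kW
Heat supplied = 468.41 MJ/h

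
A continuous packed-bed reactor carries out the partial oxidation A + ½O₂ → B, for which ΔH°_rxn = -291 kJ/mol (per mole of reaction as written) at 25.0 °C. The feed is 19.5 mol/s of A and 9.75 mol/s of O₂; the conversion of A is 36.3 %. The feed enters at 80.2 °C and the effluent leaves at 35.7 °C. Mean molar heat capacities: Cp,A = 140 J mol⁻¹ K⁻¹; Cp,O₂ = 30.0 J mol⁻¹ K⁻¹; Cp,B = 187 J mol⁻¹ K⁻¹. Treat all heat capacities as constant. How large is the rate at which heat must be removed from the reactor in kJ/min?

Extent of reaction ξ = 0.363 × 19.5 = 7.0785 mol/s
Reaction term: ξ·ΔH°_rxn = 7.0785 × -291 = -2059.8 kJ/s
Sensible, feed 80.2→25 °C: -166.84 kJ/s
Outlet flows (mol/s): A 12.421, O₂ 6.2107, B 7.0785
Sensible, products 25→35.7 °C: 34.764 kJ/s
Q = ΔH = -2191.9 kJ/s = -2191.9 kW
Heat removed = 131520 kJ/min

Q_out = 132000 kJ/min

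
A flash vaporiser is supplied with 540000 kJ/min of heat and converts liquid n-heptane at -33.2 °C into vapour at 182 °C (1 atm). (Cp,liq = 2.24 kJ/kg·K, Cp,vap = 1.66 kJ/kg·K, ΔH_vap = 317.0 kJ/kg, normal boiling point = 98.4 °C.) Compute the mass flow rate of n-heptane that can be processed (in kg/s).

Δh = 2.24×(98.4−-33.2) + 317.0 + 1.66×(182−98.4) = 750.56 kJ/kg
Q = 540000 kJ/min = 9000 kJ/s = 9000 kJ/s
ṁ = Q/Δh = 9000 / 750.56 = 11.991 kg/s

ṁ = 12.0 kg/s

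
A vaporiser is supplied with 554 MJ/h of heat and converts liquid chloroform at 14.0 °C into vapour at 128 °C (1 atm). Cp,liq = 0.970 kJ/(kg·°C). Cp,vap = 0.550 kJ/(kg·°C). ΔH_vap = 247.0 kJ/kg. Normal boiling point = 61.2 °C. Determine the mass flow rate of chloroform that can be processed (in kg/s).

ṁ = 0.467 kg/s

Δh = 0.970×(61.2−14.0) + 247.0 + 0.550×(128−61.2) = 329.52 kJ/kg
Q = 554 MJ/h = 153.89 kJ/s = 153.89 kJ/s
ṁ = Q/Δh = 153.89 / 329.52 = 0.467 kg/s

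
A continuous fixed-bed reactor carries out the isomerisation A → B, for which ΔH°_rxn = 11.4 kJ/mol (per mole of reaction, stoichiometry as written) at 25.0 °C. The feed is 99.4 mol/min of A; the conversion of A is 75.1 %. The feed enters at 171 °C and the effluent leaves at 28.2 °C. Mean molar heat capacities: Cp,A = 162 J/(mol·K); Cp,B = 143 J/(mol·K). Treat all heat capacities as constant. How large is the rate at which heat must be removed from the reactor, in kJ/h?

Q_out = 87200 kJ/h

Extent of reaction ξ = 0.751 × 99.4 = 74.649 mol/min
Reaction term: ξ·ΔH°_rxn = 74.649 × 11.4 = 851 kJ/min
Sensible, feed 171→25 °C: -2351 kJ/min
Outlet flows (mol/min): A 24.751, B 74.649
Sensible, products 25→28.2 °C: 46.99 kJ/min
Q = ΔH = -1453 kJ/min = -24.217 kW
Heat removed = 87181 kJ/h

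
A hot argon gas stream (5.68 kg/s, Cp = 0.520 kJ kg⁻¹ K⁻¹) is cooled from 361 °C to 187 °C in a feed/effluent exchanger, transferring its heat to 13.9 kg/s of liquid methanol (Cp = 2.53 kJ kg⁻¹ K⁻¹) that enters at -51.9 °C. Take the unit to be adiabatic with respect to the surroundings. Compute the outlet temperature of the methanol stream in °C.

T_c,out = -37.3 °C

Heat released by hot stream: Q = 5.68 × 0.520 × (361 − 187) = 513.93 kJ/s
Energy balance on cold side (adiabatic exchanger): Q = ṁ_c·Cp_c·(T_c,out − T_c,in)
T_c,out = -51.9 + 513.93/(13.9 × 2.53) = -37.286 °C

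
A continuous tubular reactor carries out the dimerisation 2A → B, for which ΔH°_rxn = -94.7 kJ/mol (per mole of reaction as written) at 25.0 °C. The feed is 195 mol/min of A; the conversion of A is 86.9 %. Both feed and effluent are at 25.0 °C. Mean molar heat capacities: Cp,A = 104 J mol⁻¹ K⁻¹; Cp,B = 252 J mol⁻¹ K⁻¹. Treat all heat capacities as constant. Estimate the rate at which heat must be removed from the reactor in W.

Extent of reaction ξ = 0.869 × 195 / 2 = 84.728 mol/min
Reaction term: ξ·ΔH°_rxn = 84.728 × -94.7 = -8023.7 kJ/min
Q = ΔH = -8023.7 kJ/min = -133.73 kW
Heat removed = 133730 W

Q_out = 134000 W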